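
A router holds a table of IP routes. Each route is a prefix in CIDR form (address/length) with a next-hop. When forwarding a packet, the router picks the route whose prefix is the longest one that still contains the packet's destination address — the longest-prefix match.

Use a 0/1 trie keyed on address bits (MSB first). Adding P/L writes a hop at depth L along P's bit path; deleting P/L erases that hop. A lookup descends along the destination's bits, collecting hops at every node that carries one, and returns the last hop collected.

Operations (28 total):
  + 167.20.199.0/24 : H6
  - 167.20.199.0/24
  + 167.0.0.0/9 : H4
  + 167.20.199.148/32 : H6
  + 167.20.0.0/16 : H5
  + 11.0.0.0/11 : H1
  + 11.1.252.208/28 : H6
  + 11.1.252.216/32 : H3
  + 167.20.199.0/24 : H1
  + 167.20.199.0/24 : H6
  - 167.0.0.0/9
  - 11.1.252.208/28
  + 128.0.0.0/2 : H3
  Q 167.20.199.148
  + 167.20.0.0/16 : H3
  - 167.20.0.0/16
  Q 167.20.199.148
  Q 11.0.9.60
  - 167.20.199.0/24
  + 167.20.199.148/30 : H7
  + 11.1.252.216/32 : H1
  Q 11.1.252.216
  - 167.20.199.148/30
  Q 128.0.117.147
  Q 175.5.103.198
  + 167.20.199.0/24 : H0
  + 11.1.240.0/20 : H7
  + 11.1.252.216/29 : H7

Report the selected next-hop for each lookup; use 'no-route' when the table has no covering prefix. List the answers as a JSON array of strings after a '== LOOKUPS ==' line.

Trace:
  add 167.20.199.0/24 -> H6 at depth 24
  del 167.20.199.0/24 (clear depth 24)
  add 167.0.0.0/9 -> H4 at depth 9
  add 167.20.199.148/32 -> H6 at depth 32
  add 167.20.0.0/16 -> H5 at depth 16
  add 11.0.0.0/11 -> H1 at depth 11
  add 11.1.252.208/28 -> H6 at depth 28
  add 11.1.252.216/32 -> H3 at depth 32
  add 167.20.199.0/24 -> H1 at depth 24
  add 167.20.199.0/24 -> H6 at depth 24
  del 167.0.0.0/9 (clear depth 9)
  del 11.1.252.208/28 (clear depth 28)
  add 128.0.0.0/2 -> H3 at depth 2
  lookup 167.20.199.148: bits 10100111000101001100011110010100 walk d0:-→d1:-→d2:H3→d3:-→d4:-→d5:-→d6:-→d7:-→d8:-→d9:-→d10:-→d11:-→d12:-→d13:-→d14:-→d15:-→d16:H5→d17:-→d18:-→d19:-→d20:-→d21:-→d22:-→d23:-→d24:H6→d25:-→d26:-→d27:-→d28:-→d29:-→d30:-→d31:-→d32:H6 -> H6
  add 167.20.0.0/16 -> H3 at depth 16
  del 167.20.0.0/16 (clear depth 16)
  lookup 167.20.199.148: bits 10100111000101001100011110010100 walk d0:-→d1:-→d2:H3→d3:-→d4:-→d5:-→d6:-→d7:-→d8:-→d9:-→d10:-→d11:-→d12:-→d13:-→d14:-→d15:-→d16:-→d17:-→d18:-→d19:-→d20:-→d21:-→d22:-→d23:-→d24:H6→d25:-→d26:-→d27:-→d28:-→d29:-→d30:-→d31:-→d32:H6 -> H6
  lookup 11.0.9.60: bits 000010110000000 walk d0:-→d1:-→d2:-→d3:-→d4:-→d5:-→d6:-→d7:-→d8:-→d9:-→d10:-→d11:H1→d12:-→d13:-→d14:-→d15:- -> H1
  del 167.20.199.0/24 (clear depth 24)
  add 167.20.199.148/30 -> H7 at depth 30
  add 11.1.252.216/32 -> H1 at depth 32
  lookup 11.1.252.216: bits 00001011000000011111110011011000 walk d0:-→d1:-→d2:-→d3:-→d4:-→d5:-→d6:-→d7:-→d8:-→d9:-→d10:-→d11:H1→d12:-→d13:-→d14:-→d15:-→d16:-→d17:-→d18:-→d19:-→d20:-→d21:-→d22:-→d23:-→d24:-→d25:-→d26:-→d27:-→d28:-→d29:-→d30:-→d31:-→d32:H1 -> H1
  del 167.20.199.148/30 (clear depth 30)
  lookup 128.0.117.147: bits 10 walk d0:-→d1:-→d2:H3 -> H3
  lookup 175.5.103.198: bits 1010 walk d0:-→d1:-→d2:H3→d3:-→d4:- -> H3
  add 167.20.199.0/24 -> H0 at depth 24
  add 11.1.240.0/20 -> H7 at depth 20
  add 11.1.252.216/29 -> H7 at depth 29

== LOOKUPS ==
["H6","H6","H1","H1","H3","H3"]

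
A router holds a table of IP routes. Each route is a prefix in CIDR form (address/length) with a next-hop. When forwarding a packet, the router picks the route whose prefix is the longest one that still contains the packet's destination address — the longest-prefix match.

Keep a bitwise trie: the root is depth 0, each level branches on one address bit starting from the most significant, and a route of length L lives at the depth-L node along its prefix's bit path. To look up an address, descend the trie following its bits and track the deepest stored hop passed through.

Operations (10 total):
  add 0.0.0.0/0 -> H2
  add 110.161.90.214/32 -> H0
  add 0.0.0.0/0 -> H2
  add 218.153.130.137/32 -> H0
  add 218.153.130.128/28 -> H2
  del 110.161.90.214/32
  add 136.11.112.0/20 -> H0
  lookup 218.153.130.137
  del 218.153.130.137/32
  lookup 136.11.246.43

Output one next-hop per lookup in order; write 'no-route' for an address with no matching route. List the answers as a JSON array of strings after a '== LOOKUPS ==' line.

Process each operation:
  + 0.0.0.0/0 (H2) depth=0
  + 110.161.90.214/32 (H0) depth=32
  + 0.0.0.0/0 (H2) depth=0
  + 218.153.130.137/32 (H0) depth=32
  + 218.153.130.128/28 (H2) depth=28
  del 110.161.90.214/32 (clear depth 32)
  + 136.11.112.0/20 (H0) depth=20
  Q 218.153.130.137: descend 11011010100110011000001010001001 ; hops seen [H2,H2,H0] ; pick H0
  del 218.153.130.137/32 (clear depth 32)
  Q 136.11.246.43: descend 1000100000001011 ; hops seen [H2] ; pick H2

== LOOKUPS ==
["H0","H2"]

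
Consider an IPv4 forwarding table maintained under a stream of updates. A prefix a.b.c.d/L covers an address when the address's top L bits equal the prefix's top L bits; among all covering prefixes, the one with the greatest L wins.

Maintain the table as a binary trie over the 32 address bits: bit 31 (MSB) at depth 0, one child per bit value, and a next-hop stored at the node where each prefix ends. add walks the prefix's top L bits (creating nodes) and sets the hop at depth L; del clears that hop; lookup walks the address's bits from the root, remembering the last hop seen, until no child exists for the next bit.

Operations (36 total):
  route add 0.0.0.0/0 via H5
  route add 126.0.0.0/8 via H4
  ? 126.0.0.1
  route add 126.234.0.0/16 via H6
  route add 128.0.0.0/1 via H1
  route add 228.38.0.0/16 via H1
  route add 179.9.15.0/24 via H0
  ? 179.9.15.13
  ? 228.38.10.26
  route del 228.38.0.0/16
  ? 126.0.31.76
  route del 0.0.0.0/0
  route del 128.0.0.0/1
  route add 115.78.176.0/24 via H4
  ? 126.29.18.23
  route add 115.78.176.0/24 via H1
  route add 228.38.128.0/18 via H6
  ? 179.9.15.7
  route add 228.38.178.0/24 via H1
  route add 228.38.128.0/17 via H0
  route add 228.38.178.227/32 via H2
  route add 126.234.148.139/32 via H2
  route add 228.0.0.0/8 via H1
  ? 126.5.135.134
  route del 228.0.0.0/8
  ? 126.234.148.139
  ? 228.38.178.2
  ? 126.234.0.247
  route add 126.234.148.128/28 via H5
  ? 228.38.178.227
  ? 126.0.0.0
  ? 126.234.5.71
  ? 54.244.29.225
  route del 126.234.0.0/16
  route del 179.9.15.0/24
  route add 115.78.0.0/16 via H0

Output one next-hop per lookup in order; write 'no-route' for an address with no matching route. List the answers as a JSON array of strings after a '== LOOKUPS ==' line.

Process each operation:
  + 0.0.0.0/0 (H5) depth=0
  + 126.0.0.0/8 (H4) depth=8
  ? 126.0.0.1  path d0:H5→d1:-→d2:-→d3:-→d4:-→d5:-→d6:-→d7:-→d8:H4  best=H4
  + 126.234.0.0/16 (H6) depth=16
  + 128.0.0.0/1 (H1) depth=1
  + 228.38.0.0/16 (H1) depth=16
  + 179.9.15.0/24 (H0) depth=24
  ? 179.9.15.13  path d0:H5→d1:H1→d2:-→d3:-→d4:-→d5:-→d6:-→d7:-→d8:-→d9:-→d10:-→d11:-→d12:-→d13:-→d14:-→d15:-→d16:-→d17:-→d18:-→d19:-→d20:-→d21:-→d22:-→d23:-→d24:H0  best=H0
  ? 228.38.10.26  path d0:H5→d1:H1→d2:-→d3:-→d4:-→d5:-→d6:-→d7:-→d8:-→d9:-→d10:-→d11:-→d12:-→d13:-→d14:-→d15:-→d16:H1  best=H1
  - 228.38.0.0/16 clear@16
  ? 126.0.31.76  path d0:H5→d1:-→d2:-→d3:-→d4:-→d5:-→d6:-→d7:-→d8:H4  best=H4
  - 0.0.0.0/0 clear@0
  - 128.0.0.0/1 clear@1
  + 115.78.176.0/24 (H4) depth=24
  ? 126.29.18.23  path d0:-→d1:-→d2:-→d3:-→d4:-→d5:-→d6:-→d7:-→d8:H4  best=H4
  + 115.78.176.0/24 (H1) depth=24
  + 228.38.128.0/18 (H6) depth=18
  ? 179.9.15.7  path d0:-→d1:-→d2:-→d3:-→d4:-→d5:-→d6:-→d7:-→d8:-→d9:-→d10:-→d11:-→d12:-→d13:-→d14:-→d15:-→d16:-→d17:-→d18:-→d19:-→d20:-→d21:-→d22:-→d23:-→d24:H0  best=H0
  + 228.38.178.0/24 (H1) depth=24
  + 228.38.128.0/17 (H0) depth=17
  + 228.38.178.227/32 (H2) depth=32
  + 126.234.148.139/32 (H2) depth=32
  + 228.0.0.0/8 (H1) depth=8
  ? 126.5.135.134  path d0:-→d1:-→d2:-→d3:-→d4:-→d5:-→d6:-→d7:-→d8:H4  best=H4
  - 228.0.0.0/8 clear@8
  ? 126.234.148.139  path d0:-→d1:-→d2:-→d3:-→d4:-→d5:-→d6:-→d7:-→d8:H4→d9:-→d10:-→d11:-→d12:-→d13:-→d14:-→d15:-→d16:H6→d17:-→d18:-→d19:-→d20:-→d21:-→d22:-→d23:-→d24:-→d25:-→d26:-→d27:-→d28:-→d29:-→d30:-→d31:-→d32:H2  best=H2
  ? 228.38.178.2  path d0:-→d1:-→d2:-→d3:-→d4:-→d5:-→d6:-→d7:-→d8:-→d9:-→d10:-→d11:-→d12:-→d13:-→d14:-→d15:-→d16:-→d17:H0→d18:H6→d19:-→d20:-→d21:-→d22:-→d23:-→d24:H1  best=H1
  ? 126.234.0.247  path d0:-→d1:-→d2:-→d3:-→d4:-→d5:-→d6:-→d7:-→d8:H4→d9:-→d10:-→d11:-→d12:-→d13:-→d14:-→d15:-→d16:H6  best=H6
  + 126.234.148.128/28 (H5) depth=28
  ? 228.38.178.227  path d0:-→d1:-→d2:-→d3:-→d4:-→d5:-→d6:-→d7:-→d8:-→d9:-→d10:-→d11:-→d12:-→d13:-→d14:-→d15:-→d16:-→d17:H0→d18:H6→d19:-→d20:-→d21:-→d22:-→d23:-→d24:H1→d25:-→d26:-→d27:-→d28:-→d29:-→d30:-→d31:-→d32:H2  best=H2
  ? 126.0.0.0  path d0:-→d1:-→d2:-→d3:-→d4:-→d5:-→d6:-→d7:-→d8:H4  best=H4
  ? 126.234.5.71  path d0:-→d1:-→d2:-→d3:-→d4:-→d5:-→d6:-→d7:-→d8:H4→d9:-→d10:-→d11:-→d12:-→d13:-→d14:-→d15:-→d16:H6  best=H6
  ? 54.244.29.225  path d0:-→d1:-  best=no-route
  - 126.234.0.0/16 clear@16
  - 179.9.15.0/24 clear@24
  + 115.78.0.0/16 (H0) depth=16

== LOOKUPS ==
["H4","H0","H1","H4","H4","H0","H4","H2","H1","H6","H2","H4","H6","no-route"]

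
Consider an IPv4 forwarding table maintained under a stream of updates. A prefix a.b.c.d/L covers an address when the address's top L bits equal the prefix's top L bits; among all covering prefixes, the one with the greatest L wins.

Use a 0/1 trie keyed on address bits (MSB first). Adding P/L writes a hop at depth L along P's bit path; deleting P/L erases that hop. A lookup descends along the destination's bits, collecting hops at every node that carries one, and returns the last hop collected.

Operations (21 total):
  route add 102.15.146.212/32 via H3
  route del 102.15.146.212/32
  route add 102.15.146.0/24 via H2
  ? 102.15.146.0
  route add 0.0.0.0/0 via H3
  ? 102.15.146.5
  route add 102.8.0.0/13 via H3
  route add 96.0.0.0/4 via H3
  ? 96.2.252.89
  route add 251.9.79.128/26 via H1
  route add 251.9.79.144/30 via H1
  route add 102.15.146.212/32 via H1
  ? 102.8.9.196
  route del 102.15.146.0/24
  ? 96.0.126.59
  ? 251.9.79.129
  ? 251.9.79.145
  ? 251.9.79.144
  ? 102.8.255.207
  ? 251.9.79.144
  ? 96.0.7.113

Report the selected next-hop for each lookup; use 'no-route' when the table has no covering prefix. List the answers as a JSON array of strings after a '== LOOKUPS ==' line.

Trace:
  + 102.15.146.212/32 (H3) depth=32
  - 102.15.146.212/32 clear@32
  + 102.15.146.0/24 (H2) depth=24
  Q 102.15.146.0: descend 011001100000111110010010 ; hops seen [H2] ; pick H2
  + 0.0.0.0/0 (H3) depth=0
  Q 102.15.146.5: descend 011001100000111110010010 ; hops seen [H3,H2] ; pick H2
  + 102.8.0.0/13 (H3) depth=13
  + 96.0.0.0/4 (H3) depth=4
  Q 96.2.252.89: descend 01100 ; hops seen [H3,H3] ; pick H3
  + 251.9.79.128/26 (H1) depth=26
  + 251.9.79.144/30 (H1) depth=30
  + 102.15.146.212/32 (H1) depth=32
  Q 102.8.9.196: descend 0110011000001 ; hops seen [H3,H3,H3] ; pick H3
  - 102.15.146.0/24 clear@24
  Q 96.0.126.59: descend 01100 ; hops seen [H3,H3] ; pick H3
  Q 251.9.79.129: descend 111110110000100101001111100 ; hops seen [H3,H1] ; pick H1
  Q 251.9.79.145: descend 111110110000100101001111100100 ; hops seen [H3,H1,H1] ; pick H1
  Q 251.9.79.144: descend 111110110000100101001111100100 ; hops seen [H3,H1,H1] ; pick H1
  Q 102.8.255.207: descend 0110011000001 ; hops seen [H3,H3,H3] ; pick H3
  Q 251.9.79.144: descend 111110110000100101001111100100 ; hops seen [H3,H1,H1] ; pick H1
  Q 96.0.7.113: descend 01100 ; hops seen [H3,H3] ; pick H3

== LOOKUPS ==
["H2","H2","H3","H3","H3","H1","H1","H1","H3","H1","H3"]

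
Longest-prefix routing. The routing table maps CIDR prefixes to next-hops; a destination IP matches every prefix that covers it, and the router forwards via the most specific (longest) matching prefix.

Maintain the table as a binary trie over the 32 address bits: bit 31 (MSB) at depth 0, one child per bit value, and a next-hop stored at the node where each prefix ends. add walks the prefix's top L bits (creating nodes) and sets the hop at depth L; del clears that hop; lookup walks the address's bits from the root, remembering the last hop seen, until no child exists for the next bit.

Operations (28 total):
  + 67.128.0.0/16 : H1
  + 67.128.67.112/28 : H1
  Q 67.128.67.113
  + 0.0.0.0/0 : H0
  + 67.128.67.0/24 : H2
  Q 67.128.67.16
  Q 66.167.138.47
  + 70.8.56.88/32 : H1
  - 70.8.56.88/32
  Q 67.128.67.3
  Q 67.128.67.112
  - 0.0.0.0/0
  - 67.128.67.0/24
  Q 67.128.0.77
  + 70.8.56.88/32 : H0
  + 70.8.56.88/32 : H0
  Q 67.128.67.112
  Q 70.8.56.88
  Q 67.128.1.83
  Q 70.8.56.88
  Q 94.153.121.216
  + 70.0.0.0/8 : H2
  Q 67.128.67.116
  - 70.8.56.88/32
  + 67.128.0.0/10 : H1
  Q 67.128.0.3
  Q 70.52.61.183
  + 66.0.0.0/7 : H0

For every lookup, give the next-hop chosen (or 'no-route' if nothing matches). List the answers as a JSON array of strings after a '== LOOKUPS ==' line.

Apply in order:
  + 67.128.0.0/16 (H1) depth=16
  + 67.128.67.112/28 (H1) depth=28
  ? 67.128.67.113  path d0:-→d1:-→d2:-→d3:-→d4:-→d5:-→d6:-→d7:-→d8:-→d9:-→d10:-→d11:-→d12:-→d13:-→d14:-→d15:-→d16:H1→d17:-→d18:-→d19:-→d20:-→d21:-→d22:-→d23:-→d24:-→d25:-→d26:-→d27:-→d28:H1  best=H1
  + 0.0.0.0/0 (H0) depth=0
  + 67.128.67.0/24 (H2) depth=24
  ? 67.128.67.16  path d0:H0→d1:-→d2:-→d3:-→d4:-→d5:-→d6:-→d7:-→d8:-→d9:-→d10:-→d11:-→d12:-→d13:-→d14:-→d15:-→d16:H1→d17:-→d18:-→d19:-→d20:-→d21:-→d22:-→d23:-→d24:H2→d25:-  best=H2
  ? 66.167.138.47  path d0:H0→d1:-→d2:-→d3:-→d4:-→d5:-→d6:-→d7:-  best=H0
  + 70.8.56.88/32 (H1) depth=32
  - 70.8.56.88/32 clear@32
  ? 67.128.67.3  path d0:H0→d1:-→d2:-→d3:-→d4:-→d5:-→d6:-→d7:-→d8:-→d9:-→d10:-→d11:-→d12:-→d13:-→d14:-→d15:-→d16:H1→d17:-→d18:-→d19:-→d20:-→d21:-→d22:-→d23:-→d24:H2→d25:-  best=H2
  ? 67.128.67.112  path d0:H0→d1:-→d2:-→d3:-→d4:-→d5:-→d6:-→d7:-→d8:-→d9:-→d10:-→d11:-→d12:-→d13:-→d14:-→d15:-→d16:H1→d17:-→d18:-→d19:-→d20:-→d21:-→d22:-→d23:-→d24:H2→d25:-→d26:-→d27:-→d28:H1  best=H1
  - 0.0.0.0/0 clear@0
  - 67.128.67.0/24 clear@24
  ? 67.128.0.77  path d0:-→d1:-→d2:-→d3:-→d4:-→d5:-→d6:-→d7:-→d8:-→d9:-→d10:-→d11:-→d12:-→d13:-→d14:-→d15:-→d16:H1→d17:-  best=H1
  + 70.8.56.88/32 (H0) depth=32
  + 70.8.56.88/32 (H0) depth=32
  ? 67.128.67.112  path d0:-→d1:-→d2:-→d3:-→d4:-→d5:-→d6:-→d7:-→d8:-→d9:-→d10:-→d11:-→d12:-→d13:-→d14:-→d15:-→d16:H1→d17:-→d18:-→d19:-→d20:-→d21:-→d22:-→d23:-→d24:-→d25:-→d26:-→d27:-→d28:H1  best=H1
  ? 70.8.56.88  path d0:-→d1:-→d2:-→d3:-→d4:-→d5:-→d6:-→d7:-→d8:-→d9:-→d10:-→d11:-→d12:-→d13:-→d14:-→d15:-→d16:-→d17:-→d18:-→d19:-→d20:-→d21:-→d22:-→d23:-→d24:-→d25:-→d26:-→d27:-→d28:-→d29:-→d30:-→d31:-→d32:H0  best=H0
  ? 67.128.1.83  path d0:-→d1:-→d2:-→d3:-→d4:-→d5:-→d6:-→d7:-→d8:-→d9:-→d10:-→d11:-→d12:-→d13:-→d14:-→d15:-→d16:H1→d17:-  best=H1
  ? 70.8.56.88  path d0:-→d1:-→d2:-→d3:-→d4:-→d5:-→d6:-→d7:-→d8:-→d9:-→d10:-→d11:-→d12:-→d13:-→d14:-→d15:-→d16:-→d17:-→d18:-→d19:-→d20:-→d21:-→d22:-→d23:-→d24:-→d25:-→d26:-→d27:-→d28:-→d29:-→d30:-→d31:-→d32:H0  best=H0
  ? 94.153.121.216  path d0:-→d1:-→d2:-→d3:-  best=no-route
  + 70.0.0.0/8 (H2) depth=8
  ? 67.128.67.116  path d0:-→d1:-→d2:-→d3:-→d4:-→d5:-→d6:-→d7:-→d8:-→d9:-→d10:-→d11:-→d12:-→d13:-→d14:-→d15:-→d16:H1→d17:-→d18:-→d19:-→d20:-→d21:-→d22:-→d23:-→d24:-→d25:-→d26:-→d27:-→d28:H1  best=H1
  - 70.8.56.88/32 clear@32
  + 67.128.0.0/10 (H1) depth=10
  ? 67.128.0.3  path d0:-→d1:-→d2:-→d3:-→d4:-→d5:-→d6:-→d7:-→d8:-→d9:-→d10:H1→d11:-→d12:-→d13:-→d14:-→d15:-→d16:H1→d17:-  best=H1
  ? 70.52.61.183  path d0:-→d1:-→d2:-→d3:-→d4:-→d5:-→d6:-→d7:-→d8:H2→d9:-→d10:-  best=H2
  + 66.0.0.0/7 (H0) depth=7

== LOOKUPS ==
["H1","H2","H0","H2","H1","H1","H1","H0","H1","H0","no-route","H1","H1","H2"]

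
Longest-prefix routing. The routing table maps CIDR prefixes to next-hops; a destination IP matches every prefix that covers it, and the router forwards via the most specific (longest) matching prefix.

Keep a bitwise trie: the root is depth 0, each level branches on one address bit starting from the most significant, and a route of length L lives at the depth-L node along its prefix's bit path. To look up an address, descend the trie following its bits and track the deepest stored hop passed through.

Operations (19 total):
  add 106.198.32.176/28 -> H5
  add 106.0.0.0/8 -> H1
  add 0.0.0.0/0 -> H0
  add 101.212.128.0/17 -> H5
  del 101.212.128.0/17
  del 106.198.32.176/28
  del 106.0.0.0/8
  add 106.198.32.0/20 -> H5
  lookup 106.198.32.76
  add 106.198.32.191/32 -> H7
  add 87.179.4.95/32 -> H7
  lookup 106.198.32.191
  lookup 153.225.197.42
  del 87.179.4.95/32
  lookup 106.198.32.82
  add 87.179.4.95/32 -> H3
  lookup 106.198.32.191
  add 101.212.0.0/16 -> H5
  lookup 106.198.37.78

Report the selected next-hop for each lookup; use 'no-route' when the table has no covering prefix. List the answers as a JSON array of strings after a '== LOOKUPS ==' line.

Trace:
  + 106.198.32.176/28 (H5) depth=28
  + 106.0.0.0/8 (H1) depth=8
  + 0.0.0.0/0 (H0) depth=0
  + 101.212.128.0/17 (H5) depth=17
  - 101.212.128.0/17 clear@17
  - 106.198.32.176/28 clear@28
  - 106.0.0.0/8 clear@8
  + 106.198.32.0/20 (H5) depth=20
  lookup 106.198.32.76: bits 011010101100011000100000 walk d0:H0→d1:-→d2:-→d3:-→d4:-→d5:-→d6:-→d7:-→d8:-→d9:-→d10:-→d11:-→d12:-→d13:-→d14:-→d15:-→d16:-→d17:-→d18:-→d19:-→d20:H5→d21:-→d22:-→d23:-→d24:- -> H5
  + 106.198.32.191/32 (H7) depth=32
  + 87.179.4.95/32 (H7) depth=32
  lookup 106.198.32.191: bits 01101010110001100010000010111111 walk d0:H0→d1:-→d2:-→d3:-→d4:-→d5:-→d6:-→d7:-→d8:-→d9:-→d10:-→d11:-→d12:-→d13:-→d14:-→d15:-→d16:-→d17:-→d18:-→d19:-→d20:H5→d21:-→d22:-→d23:-→d24:-→d25:-→d26:-→d27:-→d28:-→d29:-→d30:-→d31:-→d32:H7 -> H7
  lookup 153.225.197.42: bits ε walk d0:H0 -> H0
  - 87.179.4.95/32 clear@32
  lookup 106.198.32.82: bits 011010101100011000100000 walk d0:H0→d1:-→d2:-→d3:-→d4:-→d5:-→d6:-→d7:-→d8:-→d9:-→d10:-→d11:-→d12:-→d13:-→d14:-→d15:-→d16:-→d17:-→d18:-→d19:-→d20:H5→d21:-→d22:-→d23:-→d24:- -> H5
  + 87.179.4.95/32 (H3) depth=32
  lookup 106.198.32.191: bits 01101010110001100010000010111111 walk d0:H0→d1:-→d2:-→d3:-→d4:-→d5:-→d6:-→d7:-→d8:-→d9:-→d10:-→d11:-→d12:-→d13:-→d14:-→d15:-→d16:-→d17:-→d18:-→d19:-→d20:H5→d21:-→d22:-→d23:-→d24:-→d25:-→d26:-→d27:-→d28:-→d29:-→d30:-→d31:-→d32:H7 -> H7
  + 101.212.0.0/16 (H5) depth=16
  lookup 106.198.37.78: bits 011010101100011000100 walk d0:H0→d1:-→d2:-→d3:-→d4:-→d5:-→d6:-→d7:-→d8:-→d9:-→d10:-→d11:-→d12:-→d13:-→d14:-→d15:-→d16:-→d17:-→d18:-→d19:-→d20:H5→d21:- -> H5

== LOOKUPS ==
["H5","H7","H0","H5","H7","H5"]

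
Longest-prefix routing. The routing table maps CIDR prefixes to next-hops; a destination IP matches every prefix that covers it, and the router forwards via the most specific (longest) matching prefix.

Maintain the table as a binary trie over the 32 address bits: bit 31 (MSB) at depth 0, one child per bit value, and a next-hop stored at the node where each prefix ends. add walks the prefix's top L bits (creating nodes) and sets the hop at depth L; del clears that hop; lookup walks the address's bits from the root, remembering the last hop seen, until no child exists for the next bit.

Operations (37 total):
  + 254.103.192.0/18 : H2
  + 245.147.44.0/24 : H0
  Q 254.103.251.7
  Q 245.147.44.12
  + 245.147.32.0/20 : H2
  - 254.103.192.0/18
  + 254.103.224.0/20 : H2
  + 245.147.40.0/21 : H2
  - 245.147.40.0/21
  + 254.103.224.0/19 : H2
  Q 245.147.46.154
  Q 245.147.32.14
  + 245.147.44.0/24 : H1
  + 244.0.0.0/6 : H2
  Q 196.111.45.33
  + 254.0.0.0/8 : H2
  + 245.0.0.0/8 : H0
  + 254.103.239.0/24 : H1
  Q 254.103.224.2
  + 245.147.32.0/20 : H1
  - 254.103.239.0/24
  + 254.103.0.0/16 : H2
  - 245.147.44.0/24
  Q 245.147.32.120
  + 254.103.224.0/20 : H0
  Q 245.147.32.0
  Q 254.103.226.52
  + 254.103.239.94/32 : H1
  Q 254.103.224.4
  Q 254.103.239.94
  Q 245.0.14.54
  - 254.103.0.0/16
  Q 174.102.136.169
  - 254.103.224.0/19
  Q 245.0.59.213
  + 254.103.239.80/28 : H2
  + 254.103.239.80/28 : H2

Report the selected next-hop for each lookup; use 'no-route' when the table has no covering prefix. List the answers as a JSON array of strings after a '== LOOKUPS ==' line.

Trace:
  + 254.103.192.0/18 (H2) depth=18
  + 245.147.44.0/24 (H0) depth=24
  lookup 254.103.251.7: bits 111111100110011111 walk d0:-→d1:-→d2:-→d3:-→d4:-→d5:-→d6:-→d7:-→d8:-→d9:-→d10:-→d11:-→d12:-→d13:-→d14:-→d15:-→d16:-→d17:-→d18:H2 -> H2
  lookup 245.147.44.12: bits 111101011001001100101100 walk d0:-→d1:-→d2:-→d3:-→d4:-→d5:-→d6:-→d7:-→d8:-→d9:-→d10:-→d11:-→d12:-→d13:-→d14:-→d15:-→d16:-→d17:-→d18:-→d19:-→d20:-→d21:-→d22:-→d23:-→d24:H0 -> H0
  + 245.147.32.0/20 (H2) depth=20
  - 254.103.192.0/18 clear@18
  + 254.103.224.0/20 (H2) depth=20
  + 245.147.40.0/21 (H2) depth=21
  - 245.147.40.0/21 clear@21
  + 254.103.224.0/19 (H2) depth=19
  lookup 245.147.46.154: bits 1111010110010011001011 walk d0:-→d1:-→d2:-→d3:-→d4:-→d5:-→d6:-→d7:-→d8:-→d9:-→d10:-→d11:-→d12:-→d13:-→d14:-→d15:-→d16:-→d17:-→d18:-→d19:-→d20:H2→d21:-→d22:- -> H2
  lookup 245.147.32.14: bits 11110101100100110010 walk d0:-→d1:-→d2:-→d3:-→d4:-→d5:-→d6:-→d7:-→d8:-→d9:-→d10:-→d11:-→d12:-→d13:-→d14:-→d15:-→d16:-→d17:-→d18:-→d19:-→d20:H2 -> H2
  + 245.147.44.0/24 (H1) depth=24
  + 244.0.0.0/6 (H2) depth=6
  lookup 196.111.45.33: bits 11 walk d0:-→d1:-→d2:- -> no-route
  + 254.0.0.0/8 (H2) depth=8
  + 245.0.0.0/8 (H0) depth=8
  + 254.103.239.0/24 (H1) depth=24
  lookup 254.103.224.2: bits 11111110011001111110 walk d0:-→d1:-→d2:-→d3:-→d4:-→d5:-→d6:-→d7:-→d8:H2→d9:-→d10:-→d11:-→d12:-→d13:-→d14:-→d15:-→d16:-→d17:-→d18:-→d19:H2→d20:H2 -> H2
  + 245.147.32.0/20 (H1) depth=20
  - 254.103.239.0/24 clear@24
  + 254.103.0.0/16 (H2) depth=16
  - 245.147.44.0/24 clear@24
  lookup 245.147.32.120: bits 11110101100100110010 walk d0:-→d1:-→d2:-→d3:-→d4:-→d5:-→d6:H2→d7:-→d8:H0→d9:-→d10:-→d11:-→d12:-→d13:-→d14:-→d15:-→d16:-→d17:-→d18:-→d19:-→d20:H1 -> H1
  + 254.103.224.0/20 (H0) depth=20
  lookup 245.147.32.0: bits 11110101100100110010 walk d0:-→d1:-→d2:-→d3:-→d4:-→d5:-→d6:H2→d7:-→d8:H0→d9:-→d10:-→d11:-→d12:-→d13:-→d14:-→d15:-→d16:-→d17:-→d18:-→d19:-→d20:H1 -> H1
  lookup 254.103.226.52: bits 11111110011001111110 walk d0:-→d1:-→d2:-→d3:-→d4:-→d5:-→d6:-→d7:-→d8:H2→d9:-→d10:-→d11:-→d12:-→d13:-→d14:-→d15:-→d16:H2→d17:-→d18:-→d19:H2→d20:H0 -> H0
  + 254.103.239.94/32 (H1) depth=32
  lookup 254.103.224.4: bits 11111110011001111110 walk d0:-→d1:-→d2:-→d3:-→d4:-→d5:-→d6:-→d7:-→d8:H2→d9:-→d10:-→d11:-→d12:-→d13:-→d14:-→d15:-→d16:H2→d17:-→d18:-→d19:H2→d20:H0 -> H0
  lookup 254.103.239.94: bits 11111110011001111110111101011110 walk d0:-→d1:-→d2:-→d3:-→d4:-→d5:-→d6:-→d7:-→d8:H2→d9:-→d10:-→d11:-→d12:-→d13:-→d14:-→d15:-→d16:H2→d17:-→d18:-→d19:H2→d20:H0→d21:-→d22:-→d23:-→d24:-→d25:-→d26:-→d27:-→d28:-→d29:-→d30:-→d31:-→d32:H1 -> H1
  lookup 245.0.14.54: bits 11110101 walk d0:-→d1:-→d2:-→d3:-→d4:-→d5:-→d6:H2→d7:-→d8:H0 -> H0
  - 254.103.0.0/16 clear@16
  lookup 174.102.136.169: bits 1 walk d0:-→d1:- -> no-route
  - 254.103.224.0/19 clear@19
  lookup 245.0.59.213: bits 11110101 walk d0:-→d1:-→d2:-→d3:-→d4:-→d5:-→d6:H2→d7:-→d8:H0 -> H0
  + 254.103.239.80/28 (H2) depth=28
  + 254.103.239.80/28 (H2) depth=28

== LOOKUPS ==
["H2","H0","H2","H2","no-route","H2","H1","H1","H0","H0","H1","H0","no-route","H0"]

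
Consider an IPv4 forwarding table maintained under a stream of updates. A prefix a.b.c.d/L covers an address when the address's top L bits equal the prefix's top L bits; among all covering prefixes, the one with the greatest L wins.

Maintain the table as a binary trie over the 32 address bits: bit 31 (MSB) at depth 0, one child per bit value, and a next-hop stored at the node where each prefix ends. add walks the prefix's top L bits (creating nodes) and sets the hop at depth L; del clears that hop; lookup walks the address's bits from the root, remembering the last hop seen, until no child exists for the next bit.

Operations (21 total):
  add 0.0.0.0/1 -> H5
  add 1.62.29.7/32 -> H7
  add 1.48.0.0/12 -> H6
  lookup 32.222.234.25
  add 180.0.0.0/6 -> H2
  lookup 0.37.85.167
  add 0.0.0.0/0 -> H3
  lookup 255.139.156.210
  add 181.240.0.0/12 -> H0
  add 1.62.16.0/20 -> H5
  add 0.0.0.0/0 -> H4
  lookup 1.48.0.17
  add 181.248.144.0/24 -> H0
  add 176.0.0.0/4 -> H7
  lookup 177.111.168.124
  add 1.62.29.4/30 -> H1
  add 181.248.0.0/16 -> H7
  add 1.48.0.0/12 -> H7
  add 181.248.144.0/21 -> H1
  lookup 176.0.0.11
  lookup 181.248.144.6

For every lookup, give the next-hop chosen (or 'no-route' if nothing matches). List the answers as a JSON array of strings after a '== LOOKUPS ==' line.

Apply in order:
  add 0.0.0.0/1 -> H5 at depth 1
  add 1.62.29.7/32 -> H7 at depth 32
  add 1.48.0.0/12 -> H6 at depth 12
  ? 32.222.234.25  path d0:-→d1:H5→d2:-  best=H5
  add 180.0.0.0/6 -> H2 at depth 6
  ? 0.37.85.167  path d0:-→d1:H5→d2:-→d3:-→d4:-→d5:-→d6:-→d7:-  best=H5
  add 0.0.0.0/0 -> H3 at depth 0
  ? 255.139.156.210  path d0:H3→d1:-  best=H3
  add 181.240.0.0/12 -> H0 at depth 12
  add 1.62.16.0/20 -> H5 at depth 20
  add 0.0.0.0/0 -> H4 at depth 0
  ? 1.48.0.17  path d0:H4→d1:H5→d2:-→d3:-→d4:-→d5:-→d6:-→d7:-→d8:-→d9:-→d10:-→d11:-→d12:H6  best=H6
  add 181.248.144.0/24 -> H0 at depth 24
  add 176.0.0.0/4 -> H7 at depth 4
  ? 177.111.168.124  path d0:H4→d1:-→d2:-→d3:-→d4:H7→d5:-  best=H7
  add 1.62.29.4/30 -> H1 at depth 30
  add 181.248.0.0/16 -> H7 at depth 16
  add 1.48.0.0/12 -> H7 at depth 12
  add 181.248.144.0/21 -> H1 at depth 21
  ? 176.0.0.11  path d0:H4→d1:-→d2:-→d3:-→d4:H7→d5:-  best=H7
  ? 181.248.144.6  path d0:H4→d1:-→d2:-→d3:-→d4:H7→d5:-→d6:H2→d7:-→d8:-→d9:-→d10:-→d11:-→d12:H0→d13:-→d14:-→d15:-→d16:H7→d17:-→d18:-→d19:-→d20:-→d21:H1→d22:-→d23:-→d24:H0  best=H0

== LOOKUPS ==
["H5","H5","H3","H6","H7","H7","H0"]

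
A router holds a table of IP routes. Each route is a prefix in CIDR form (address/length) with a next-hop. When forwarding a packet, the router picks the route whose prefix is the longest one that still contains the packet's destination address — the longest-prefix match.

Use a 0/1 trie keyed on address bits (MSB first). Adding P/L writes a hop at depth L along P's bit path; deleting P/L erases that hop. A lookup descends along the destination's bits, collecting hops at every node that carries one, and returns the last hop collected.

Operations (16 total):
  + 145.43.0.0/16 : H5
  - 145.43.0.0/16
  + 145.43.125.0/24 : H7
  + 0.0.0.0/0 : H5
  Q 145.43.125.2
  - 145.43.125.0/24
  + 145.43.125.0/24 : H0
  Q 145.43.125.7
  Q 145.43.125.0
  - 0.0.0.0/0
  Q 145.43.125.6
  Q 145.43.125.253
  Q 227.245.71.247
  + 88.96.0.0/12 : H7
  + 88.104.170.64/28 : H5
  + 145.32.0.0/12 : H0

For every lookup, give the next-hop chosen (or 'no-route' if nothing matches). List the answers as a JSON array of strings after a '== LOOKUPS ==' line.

Process each operation:
  add 145.43.0.0/16 -> H5 at depth 16
  - 145.43.0.0/16 clear@16
  add 145.43.125.0/24 -> H7 at depth 24
  add 0.0.0.0/0 -> H5 at depth 0
  ? 145.43.125.2  path d0:H5→d1:-→d2:-→d3:-→d4:-→d5:-→d6:-→d7:-→d8:-→d9:-→d10:-→d11:-→d12:-→d13:-→d14:-→d15:-→d16:-→d17:-→d18:-→d19:-→d20:-→d21:-→d22:-→d23:-→d24:H7  best=H7
  - 145.43.125.0/24 clear@24
  add 145.43.125.0/24 -> H0 at depth 24
  ? 145.43.125.7  path d0:H5→d1:-→d2:-→d3:-→d4:-→d5:-→d6:-→d7:-→d8:-→d9:-→d10:-→d11:-→d12:-→d13:-→d14:-→d15:-→d16:-→d17:-→d18:-→d19:-→d20:-→d21:-→d22:-→d23:-→d24:H0  best=H0
  ? 145.43.125.0  path d0:H5→d1:-→d2:-→d3:-→d4:-→d5:-→d6:-→d7:-→d8:-→d9:-→d10:-→d11:-→d12:-→d13:-→d14:-→d15:-→d16:-→d17:-→d18:-→d19:-→d20:-→d21:-→d22:-→d23:-→d24:H0  best=H0
  - 0.0.0.0/0 clear@0
  ? 145.43.125.6  path d0:-→d1:-→d2:-→d3:-→d4:-→d5:-→d6:-→d7:-→d8:-→d9:-→d10:-→d11:-→d12:-→d13:-→d14:-→d15:-→d16:-→d17:-→d18:-→d19:-→d20:-→d21:-→d22:-→d23:-→d24:H0  best=H0
  ? 145.43.125.253  path d0:-→d1:-→d2:-→d3:-→d4:-→d5:-→d6:-→d7:-→d8:-→d9:-→d10:-→d11:-→d12:-→d13:-→d14:-→d15:-→d16:-→d17:-→d18:-→d19:-→d20:-→d21:-→d22:-→d23:-→d24:H0  best=H0
  ? 227.245.71.247  path d0:-→d1:-  best=no-route
  add 88.96.0.0/12 -> H7 at depth 12
  add 88.104.170.64/28 -> H5 at depth 28
  add 145.32.0.0/12 -> H0 at depth 12

== LOOKUPS ==
["H7","H0","H0","H0","H0","no-route"]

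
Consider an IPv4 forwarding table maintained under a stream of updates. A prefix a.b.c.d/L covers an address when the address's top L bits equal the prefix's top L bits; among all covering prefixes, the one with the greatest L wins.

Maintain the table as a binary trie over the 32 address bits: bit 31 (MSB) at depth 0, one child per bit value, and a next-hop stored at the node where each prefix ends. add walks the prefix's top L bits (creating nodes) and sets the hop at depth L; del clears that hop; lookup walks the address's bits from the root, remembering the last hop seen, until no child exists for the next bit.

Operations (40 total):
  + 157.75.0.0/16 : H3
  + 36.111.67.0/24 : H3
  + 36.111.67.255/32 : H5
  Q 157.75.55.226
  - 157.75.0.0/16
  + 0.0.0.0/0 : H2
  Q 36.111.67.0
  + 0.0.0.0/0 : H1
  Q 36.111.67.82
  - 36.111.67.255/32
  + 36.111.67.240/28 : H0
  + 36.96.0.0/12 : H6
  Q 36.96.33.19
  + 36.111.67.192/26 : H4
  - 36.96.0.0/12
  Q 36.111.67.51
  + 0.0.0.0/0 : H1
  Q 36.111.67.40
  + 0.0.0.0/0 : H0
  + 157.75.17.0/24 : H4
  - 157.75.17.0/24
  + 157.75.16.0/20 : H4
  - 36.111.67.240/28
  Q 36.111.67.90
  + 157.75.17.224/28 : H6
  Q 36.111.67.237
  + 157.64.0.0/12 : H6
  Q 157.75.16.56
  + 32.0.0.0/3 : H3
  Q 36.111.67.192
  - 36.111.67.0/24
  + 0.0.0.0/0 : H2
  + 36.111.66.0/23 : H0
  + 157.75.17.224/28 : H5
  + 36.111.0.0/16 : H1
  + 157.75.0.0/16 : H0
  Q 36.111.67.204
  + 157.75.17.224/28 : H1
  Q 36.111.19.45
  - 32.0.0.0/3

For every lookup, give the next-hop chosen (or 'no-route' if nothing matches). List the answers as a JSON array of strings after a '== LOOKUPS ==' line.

Process each operation:
  add 157.75.0.0/16 -> H3 at depth 16
  add 36.111.67.0/24 -> H3 at depth 24
  add 36.111.67.255/32 -> H5 at depth 32
  ? 157.75.55.226  path d0:-→d1:-→d2:-→d3:-→d4:-→d5:-→d6:-→d7:-→d8:-→d9:-→d10:-→d11:-→d12:-→d13:-→d14:-→d15:-→d16:H3  best=H3
  del 157.75.0.0/16 (clear depth 16)
  add 0.0.0.0/0 -> H2 at depth 0
  ? 36.111.67.0  path d0:H2→d1:-→d2:-→d3:-→d4:-→d5:-→d6:-→d7:-→d8:-→d9:-→d10:-→d11:-→d12:-→d13:-→d14:-→d15:-→d16:-→d17:-→d18:-→d19:-→d20:-→d21:-→d22:-→d23:-→d24:H3  best=H3
  add 0.0.0.0/0 -> H1 at depth 0
  ? 36.111.67.82  path d0:H1→d1:-→d2:-→d3:-→d4:-→d5:-→d6:-→d7:-→d8:-→d9:-→d10:-→d11:-→d12:-→d13:-→d14:-→d15:-→d16:-→d17:-→d18:-→d19:-→d20:-→d21:-→d22:-→d23:-→d24:H3  best=H3
  del 36.111.67.255/32 (clear depth 32)
  add 36.111.67.240/28 -> H0 at depth 28
  add 36.96.0.0/12 -> H6 at depth 12
  ? 36.96.33.19  path d0:H1→d1:-→d2:-→d3:-→d4:-→d5:-→d6:-→d7:-→d8:-→d9:-→d10:-→d11:-→d12:H6  best=H6
  add 36.111.67.192/26 -> H4 at depth 26
  del 36.96.0.0/12 (clear depth 12)
  ? 36.111.67.51  path d0:H1→d1:-→d2:-→d3:-→d4:-→d5:-→d6:-→d7:-→d8:-→d9:-→d10:-→d11:-→d12:-→d13:-→d14:-→d15:-→d16:-→d17:-→d18:-→d19:-→d20:-→d21:-→d22:-→d23:-→d24:H3  best=H3
  add 0.0.0.0/0 -> H1 at depth 0
  ? 36.111.67.40  path d0:H1→d1:-→d2:-→d3:-→d4:-→d5:-→d6:-→d7:-→d8:-→d9:-→d10:-→d11:-→d12:-→d13:-→d14:-→d15:-→d16:-→d17:-→d18:-→d19:-→d20:-→d21:-→d22:-→d23:-→d24:H3  best=H3
  add 0.0.0.0/0 -> H0 at depth 0
  add 157.75.17.0/24 -> H4 at depth 24
  del 157.75.17.0/24 (clear depth 24)
  add 157.75.16.0/20 -> H4 at depth 20
  del 36.111.67.240/28 (clear depth 28)
  ? 36.111.67.90  path d0:H0→d1:-→d2:-→d3:-→d4:-→d5:-→d6:-→d7:-→d8:-→d9:-→d10:-→d11:-→d12:-→d13:-→d14:-→d15:-→d16:-→d17:-→d18:-→d19:-→d20:-→d21:-→d22:-→d23:-→d24:H3  best=H3
  add 157.75.17.224/28 -> H6 at depth 28
  ? 36.111.67.237  path d0:H0→d1:-→d2:-→d3:-→d4:-→d5:-→d6:-→d7:-→d8:-→d9:-→d10:-→d11:-→d12:-→d13:-→d14:-→d15:-→d16:-→d17:-→d18:-→d19:-→d20:-→d21:-→d22:-→d23:-→d24:H3→d25:-→d26:H4→d27:-  best=H4
  add 157.64.0.0/12 -> H6 at depth 12
  ? 157.75.16.56  path d0:H0→d1:-→d2:-→d3:-→d4:-→d5:-→d6:-→d7:-→d8:-→d9:-→d10:-→d11:-→d12:H6→d13:-→d14:-→d15:-→d16:-→d17:-→d18:-→d19:-→d20:H4→d21:-→d22:-→d23:-  best=H4
  add 32.0.0.0/3 -> H3 at depth 3
  ? 36.111.67.192  path d0:H0→d1:-→d2:-→d3:H3→d4:-→d5:-→d6:-→d7:-→d8:-→d9:-→d10:-→d11:-→d12:-→d13:-→d14:-→d15:-→d16:-→d17:-→d18:-→d19:-→d20:-→d21:-→d22:-→d23:-→d24:H3→d25:-→d26:H4  best=H4
  del 36.111.67.0/24 (clear depth 24)
  add 0.0.0.0/0 -> H2 at depth 0
  add 36.111.66.0/23 -> H0 at depth 23
  add 157.75.17.224/28 -> H5 at depth 28
  add 36.111.0.0/16 -> H1 at depth 16
  add 157.75.0.0/16 -> H0 at depth 16
  ? 36.111.67.204  path d0:H2→d1:-→d2:-→d3:H3→d4:-→d5:-→d6:-→d7:-→d8:-→d9:-→d10:-→d11:-→d12:-→d13:-→d14:-→d15:-→d16:H1→d17:-→d18:-→d19:-→d20:-→d21:-→d22:-→d23:H0→d24:-→d25:-→d26:H4  best=H4
  add 157.75.17.224/28 -> H1 at depth 28
  ? 36.111.19.45  path d0:H2→d1:-→d2:-→d3:H3→d4:-→d5:-→d6:-→d7:-→d8:-→d9:-→d10:-→d11:-→d12:-→d13:-→d14:-→d15:-→d16:H1→d17:-  best=H1
  del 32.0.0.0/3 (clear depth 3)

== LOOKUPS ==
["H3","H3","H3","H6","H3","H3","H3","H4","H4","H4","H4","H1"]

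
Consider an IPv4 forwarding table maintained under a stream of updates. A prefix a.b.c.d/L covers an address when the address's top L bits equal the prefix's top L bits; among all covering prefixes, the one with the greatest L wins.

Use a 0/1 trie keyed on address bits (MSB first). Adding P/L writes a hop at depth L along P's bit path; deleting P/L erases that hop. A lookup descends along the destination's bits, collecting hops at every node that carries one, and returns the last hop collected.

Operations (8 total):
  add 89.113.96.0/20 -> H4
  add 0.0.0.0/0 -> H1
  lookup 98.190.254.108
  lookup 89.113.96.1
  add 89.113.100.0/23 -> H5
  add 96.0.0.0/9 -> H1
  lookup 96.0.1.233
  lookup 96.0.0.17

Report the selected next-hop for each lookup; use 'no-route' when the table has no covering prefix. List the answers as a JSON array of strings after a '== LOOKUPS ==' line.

Process each operation:
  + 89.113.96.0/20 (H4) depth=20
  + 0.0.0.0/0 (H1) depth=0
  lookup 98.190.254.108: bits 01 walk d0:H1→d1:-→d2:- -> H1
  lookup 89.113.96.1: bits 01011001011100010110 walk d0:H1→d1:-→d2:-→d3:-→d4:-→d5:-→d6:-→d7:-→d8:-→d9:-→d10:-→d11:-→d12:-→d13:-→d14:-→d15:-→d16:-→d17:-→d18:-→d19:-→d20:H4 -> H4
  + 89.113.100.0/23 (H5) depth=23
  + 96.0.0.0/9 (H1) depth=9
  lookup 96.0.1.233: bits 011000000 walk d0:H1→d1:-→d2:-→d3:-→d4:-→d5:-→d6:-→d7:-→d8:-→d9:H1 -> H1
  lookup 96.0.0.17: bits 011000000 walk d0:H1→d1:-→d2:-→d3:-→d4:-→d5:-→d6:-→d7:-→d8:-→d9:H1 -> H1

== LOOKUPS ==
["H1","H4","H1","H1"]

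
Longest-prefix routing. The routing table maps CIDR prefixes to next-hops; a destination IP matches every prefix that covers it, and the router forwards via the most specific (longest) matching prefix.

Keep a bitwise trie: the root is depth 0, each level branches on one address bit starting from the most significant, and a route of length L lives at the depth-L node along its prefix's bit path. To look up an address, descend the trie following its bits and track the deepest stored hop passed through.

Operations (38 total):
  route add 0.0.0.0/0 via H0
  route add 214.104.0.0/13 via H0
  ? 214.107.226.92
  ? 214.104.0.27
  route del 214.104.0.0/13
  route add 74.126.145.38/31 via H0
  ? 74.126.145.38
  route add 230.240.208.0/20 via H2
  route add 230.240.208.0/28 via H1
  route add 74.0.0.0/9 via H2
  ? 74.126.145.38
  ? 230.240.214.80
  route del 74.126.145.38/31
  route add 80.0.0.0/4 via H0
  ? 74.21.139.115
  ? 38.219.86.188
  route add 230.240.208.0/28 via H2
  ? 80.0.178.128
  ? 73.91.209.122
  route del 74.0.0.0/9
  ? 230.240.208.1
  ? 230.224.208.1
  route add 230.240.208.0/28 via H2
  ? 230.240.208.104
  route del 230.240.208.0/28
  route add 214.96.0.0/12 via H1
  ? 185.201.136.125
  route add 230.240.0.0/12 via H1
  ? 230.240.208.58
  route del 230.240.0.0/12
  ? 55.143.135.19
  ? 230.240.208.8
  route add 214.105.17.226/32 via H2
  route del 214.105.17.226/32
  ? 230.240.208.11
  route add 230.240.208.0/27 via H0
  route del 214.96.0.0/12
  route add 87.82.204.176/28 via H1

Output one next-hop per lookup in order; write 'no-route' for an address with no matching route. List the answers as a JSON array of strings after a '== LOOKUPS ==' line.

Process each operation:
  + 0.0.0.0/0 (H0) depth=0
  + 214.104.0.0/13 (H0) depth=13
  Q 214.107.226.92: descend 1101011001101 ; hops seen [H0,H0] ; pick H0
  Q 214.104.0.27: descend 1101011001101 ; hops seen [H0,H0] ; pick H0
  - 214.104.0.0/13 clear@13
  + 74.126.145.38/31 (H0) depth=31
  Q 74.126.145.38: descend 0100101001111110100100010010011 ; hops seen [H0,H0] ; pick H0
  + 230.240.208.0/20 (H2) depth=20
  + 230.240.208.0/28 (H1) depth=28
  + 74.0.0.0/9 (H2) depth=9
  Q 74.126.145.38: descend 0100101001111110100100010010011 ; hops seen [H0,H2,H0] ; pick H0
  Q 230.240.214.80: descend 111001101111000011010 ; hops seen [H0,H2] ; pick H2
  - 74.126.145.38/31 clear@31
  + 80.0.0.0/4 (H0) depth=4
  Q 74.21.139.115: descend 010010100 ; hops seen [H0,H2] ; pick H2
  Q 38.219.86.188: descend 0 ; hops seen [H0] ; pick H0
  + 230.240.208.0/28 (H2) depth=28
  Q 80.0.178.128: descend 0101 ; hops seen [H0,H0] ; pick H0
  Q 73.91.209.122: descend 010010 ; hops seen [H0] ; pick H0
  - 74.0.0.0/9 clear@9
  Q 230.240.208.1: descend 1110011011110000110100000000 ; hops seen [H0,H2,H2] ; pick H2
  Q 230.224.208.1: descend 11100110111 ; hops seen [H0] ; pick H0
  + 230.240.208.0/28 (H2) depth=28
  Q 230.240.208.104: descend 1110011011110000110100000 ; hops seen [H0,H2] ; pick H2
  - 230.240.208.0/28 clear@28
  + 214.96.0.0/12 (H1) depth=12
  Q 185.201.136.125: descend 1 ; hops seen [H0] ; pick H0
  + 230.240.0.0/12 (H1) depth=12
  Q 230.240.208.58: descend 11100110111100001101000000 ; hops seen [H0,H1,H2] ; pick H2
  - 230.240.0.0/12 clear@12
  Q 55.143.135.19: descend 0 ; hops seen [H0] ; pick H0
  Q 230.240.208.8: descend 1110011011110000110100000000 ; hops seen [H0,H2] ; pick H2
  + 214.105.17.226/32 (H2) depth=32
  - 214.105.17.226/32 clear@32
  Q 230.240.208.11: descend 1110011011110000110100000000 ; hops seen [H0,H2] ; pick H2
  + 230.240.208.0/27 (H0) depth=27
  - 214.96.0.0/12 clear@12
  + 87.82.204.176/28 (H1) depth=28

== LOOKUPS ==
["H0","H0","H0","H0","H2","H2","H0","H0","H0","H2","H0","H2","H0","H2","H0","H2","H2"]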